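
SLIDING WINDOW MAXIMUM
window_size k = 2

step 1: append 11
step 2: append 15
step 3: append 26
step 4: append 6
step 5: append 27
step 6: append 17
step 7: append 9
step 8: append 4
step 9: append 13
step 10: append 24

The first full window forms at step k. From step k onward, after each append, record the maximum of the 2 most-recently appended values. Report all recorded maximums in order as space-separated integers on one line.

Answer: 15 26 26 27 27 17 9 13 24

Derivation:
step 1: append 11 -> window=[11] (not full yet)
step 2: append 15 -> window=[11, 15] -> max=15
step 3: append 26 -> window=[15, 26] -> max=26
step 4: append 6 -> window=[26, 6] -> max=26
step 5: append 27 -> window=[6, 27] -> max=27
step 6: append 17 -> window=[27, 17] -> max=27
step 7: append 9 -> window=[17, 9] -> max=17
step 8: append 4 -> window=[9, 4] -> max=9
step 9: append 13 -> window=[4, 13] -> max=13
step 10: append 24 -> window=[13, 24] -> max=24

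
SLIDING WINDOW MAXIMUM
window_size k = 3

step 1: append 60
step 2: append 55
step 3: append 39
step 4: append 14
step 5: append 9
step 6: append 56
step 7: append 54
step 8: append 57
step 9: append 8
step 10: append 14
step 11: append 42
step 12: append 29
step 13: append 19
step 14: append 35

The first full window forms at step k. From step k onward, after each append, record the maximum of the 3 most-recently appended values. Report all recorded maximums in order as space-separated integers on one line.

Answer: 60 55 39 56 56 57 57 57 42 42 42 35

Derivation:
step 1: append 60 -> window=[60] (not full yet)
step 2: append 55 -> window=[60, 55] (not full yet)
step 3: append 39 -> window=[60, 55, 39] -> max=60
step 4: append 14 -> window=[55, 39, 14] -> max=55
step 5: append 9 -> window=[39, 14, 9] -> max=39
step 6: append 56 -> window=[14, 9, 56] -> max=56
step 7: append 54 -> window=[9, 56, 54] -> max=56
step 8: append 57 -> window=[56, 54, 57] -> max=57
step 9: append 8 -> window=[54, 57, 8] -> max=57
step 10: append 14 -> window=[57, 8, 14] -> max=57
step 11: append 42 -> window=[8, 14, 42] -> max=42
step 12: append 29 -> window=[14, 42, 29] -> max=42
step 13: append 19 -> window=[42, 29, 19] -> max=42
step 14: append 35 -> window=[29, 19, 35] -> max=35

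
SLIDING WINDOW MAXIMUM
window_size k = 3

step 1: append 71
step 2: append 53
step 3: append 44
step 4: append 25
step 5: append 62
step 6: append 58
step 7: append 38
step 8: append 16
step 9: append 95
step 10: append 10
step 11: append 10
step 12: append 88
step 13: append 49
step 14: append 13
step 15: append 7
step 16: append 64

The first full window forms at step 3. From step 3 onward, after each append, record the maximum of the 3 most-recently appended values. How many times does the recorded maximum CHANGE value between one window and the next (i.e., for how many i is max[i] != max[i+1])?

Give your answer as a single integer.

step 1: append 71 -> window=[71] (not full yet)
step 2: append 53 -> window=[71, 53] (not full yet)
step 3: append 44 -> window=[71, 53, 44] -> max=71
step 4: append 25 -> window=[53, 44, 25] -> max=53
step 5: append 62 -> window=[44, 25, 62] -> max=62
step 6: append 58 -> window=[25, 62, 58] -> max=62
step 7: append 38 -> window=[62, 58, 38] -> max=62
step 8: append 16 -> window=[58, 38, 16] -> max=58
step 9: append 95 -> window=[38, 16, 95] -> max=95
step 10: append 10 -> window=[16, 95, 10] -> max=95
step 11: append 10 -> window=[95, 10, 10] -> max=95
step 12: append 88 -> window=[10, 10, 88] -> max=88
step 13: append 49 -> window=[10, 88, 49] -> max=88
step 14: append 13 -> window=[88, 49, 13] -> max=88
step 15: append 7 -> window=[49, 13, 7] -> max=49
step 16: append 64 -> window=[13, 7, 64] -> max=64
Recorded maximums: 71 53 62 62 62 58 95 95 95 88 88 88 49 64
Changes between consecutive maximums: 7

Answer: 7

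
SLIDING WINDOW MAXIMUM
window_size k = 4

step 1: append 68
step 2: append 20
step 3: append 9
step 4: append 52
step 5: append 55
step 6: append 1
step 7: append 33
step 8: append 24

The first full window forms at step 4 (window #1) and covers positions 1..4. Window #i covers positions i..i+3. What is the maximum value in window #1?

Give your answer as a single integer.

Answer: 68

Derivation:
step 1: append 68 -> window=[68] (not full yet)
step 2: append 20 -> window=[68, 20] (not full yet)
step 3: append 9 -> window=[68, 20, 9] (not full yet)
step 4: append 52 -> window=[68, 20, 9, 52] -> max=68
Window #1 max = 68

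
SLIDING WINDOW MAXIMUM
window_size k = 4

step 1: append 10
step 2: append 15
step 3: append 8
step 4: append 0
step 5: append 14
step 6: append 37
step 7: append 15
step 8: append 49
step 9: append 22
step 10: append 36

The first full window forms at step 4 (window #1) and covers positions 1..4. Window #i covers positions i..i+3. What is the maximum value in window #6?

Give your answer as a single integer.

step 1: append 10 -> window=[10] (not full yet)
step 2: append 15 -> window=[10, 15] (not full yet)
step 3: append 8 -> window=[10, 15, 8] (not full yet)
step 4: append 0 -> window=[10, 15, 8, 0] -> max=15
step 5: append 14 -> window=[15, 8, 0, 14] -> max=15
step 6: append 37 -> window=[8, 0, 14, 37] -> max=37
step 7: append 15 -> window=[0, 14, 37, 15] -> max=37
step 8: append 49 -> window=[14, 37, 15, 49] -> max=49
step 9: append 22 -> window=[37, 15, 49, 22] -> max=49
Window #6 max = 49

Answer: 49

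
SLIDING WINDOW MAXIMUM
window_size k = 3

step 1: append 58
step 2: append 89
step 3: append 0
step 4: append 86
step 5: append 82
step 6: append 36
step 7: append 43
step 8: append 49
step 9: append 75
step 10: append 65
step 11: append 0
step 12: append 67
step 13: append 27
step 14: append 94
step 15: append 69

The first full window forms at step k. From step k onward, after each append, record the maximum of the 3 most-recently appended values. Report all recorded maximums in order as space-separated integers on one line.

step 1: append 58 -> window=[58] (not full yet)
step 2: append 89 -> window=[58, 89] (not full yet)
step 3: append 0 -> window=[58, 89, 0] -> max=89
step 4: append 86 -> window=[89, 0, 86] -> max=89
step 5: append 82 -> window=[0, 86, 82] -> max=86
step 6: append 36 -> window=[86, 82, 36] -> max=86
step 7: append 43 -> window=[82, 36, 43] -> max=82
step 8: append 49 -> window=[36, 43, 49] -> max=49
step 9: append 75 -> window=[43, 49, 75] -> max=75
step 10: append 65 -> window=[49, 75, 65] -> max=75
step 11: append 0 -> window=[75, 65, 0] -> max=75
step 12: append 67 -> window=[65, 0, 67] -> max=67
step 13: append 27 -> window=[0, 67, 27] -> max=67
step 14: append 94 -> window=[67, 27, 94] -> max=94
step 15: append 69 -> window=[27, 94, 69] -> max=94

Answer: 89 89 86 86 82 49 75 75 75 67 67 94 94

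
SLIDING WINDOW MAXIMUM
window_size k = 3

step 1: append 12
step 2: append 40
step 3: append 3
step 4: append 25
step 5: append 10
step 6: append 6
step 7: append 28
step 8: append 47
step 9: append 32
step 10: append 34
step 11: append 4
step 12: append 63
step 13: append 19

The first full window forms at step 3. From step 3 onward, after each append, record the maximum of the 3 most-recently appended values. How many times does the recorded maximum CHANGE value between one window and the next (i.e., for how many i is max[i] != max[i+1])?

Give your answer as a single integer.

step 1: append 12 -> window=[12] (not full yet)
step 2: append 40 -> window=[12, 40] (not full yet)
step 3: append 3 -> window=[12, 40, 3] -> max=40
step 4: append 25 -> window=[40, 3, 25] -> max=40
step 5: append 10 -> window=[3, 25, 10] -> max=25
step 6: append 6 -> window=[25, 10, 6] -> max=25
step 7: append 28 -> window=[10, 6, 28] -> max=28
step 8: append 47 -> window=[6, 28, 47] -> max=47
step 9: append 32 -> window=[28, 47, 32] -> max=47
step 10: append 34 -> window=[47, 32, 34] -> max=47
step 11: append 4 -> window=[32, 34, 4] -> max=34
step 12: append 63 -> window=[34, 4, 63] -> max=63
step 13: append 19 -> window=[4, 63, 19] -> max=63
Recorded maximums: 40 40 25 25 28 47 47 47 34 63 63
Changes between consecutive maximums: 5

Answer: 5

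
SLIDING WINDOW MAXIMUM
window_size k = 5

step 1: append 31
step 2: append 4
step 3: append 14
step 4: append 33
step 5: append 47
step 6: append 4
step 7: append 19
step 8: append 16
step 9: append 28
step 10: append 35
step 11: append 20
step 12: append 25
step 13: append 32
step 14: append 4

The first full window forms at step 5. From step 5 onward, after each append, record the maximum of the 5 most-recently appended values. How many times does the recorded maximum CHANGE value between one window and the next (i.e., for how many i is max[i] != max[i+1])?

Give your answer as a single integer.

step 1: append 31 -> window=[31] (not full yet)
step 2: append 4 -> window=[31, 4] (not full yet)
step 3: append 14 -> window=[31, 4, 14] (not full yet)
step 4: append 33 -> window=[31, 4, 14, 33] (not full yet)
step 5: append 47 -> window=[31, 4, 14, 33, 47] -> max=47
step 6: append 4 -> window=[4, 14, 33, 47, 4] -> max=47
step 7: append 19 -> window=[14, 33, 47, 4, 19] -> max=47
step 8: append 16 -> window=[33, 47, 4, 19, 16] -> max=47
step 9: append 28 -> window=[47, 4, 19, 16, 28] -> max=47
step 10: append 35 -> window=[4, 19, 16, 28, 35] -> max=35
step 11: append 20 -> window=[19, 16, 28, 35, 20] -> max=35
step 12: append 25 -> window=[16, 28, 35, 20, 25] -> max=35
step 13: append 32 -> window=[28, 35, 20, 25, 32] -> max=35
step 14: append 4 -> window=[35, 20, 25, 32, 4] -> max=35
Recorded maximums: 47 47 47 47 47 35 35 35 35 35
Changes between consecutive maximums: 1

Answer: 1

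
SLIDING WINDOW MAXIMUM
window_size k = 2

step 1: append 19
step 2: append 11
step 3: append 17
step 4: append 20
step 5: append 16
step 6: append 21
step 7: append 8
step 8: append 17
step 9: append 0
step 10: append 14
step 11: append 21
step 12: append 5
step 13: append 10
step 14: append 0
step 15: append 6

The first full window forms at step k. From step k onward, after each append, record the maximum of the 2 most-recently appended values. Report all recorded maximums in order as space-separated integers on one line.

Answer: 19 17 20 20 21 21 17 17 14 21 21 10 10 6

Derivation:
step 1: append 19 -> window=[19] (not full yet)
step 2: append 11 -> window=[19, 11] -> max=19
step 3: append 17 -> window=[11, 17] -> max=17
step 4: append 20 -> window=[17, 20] -> max=20
step 5: append 16 -> window=[20, 16] -> max=20
step 6: append 21 -> window=[16, 21] -> max=21
step 7: append 8 -> window=[21, 8] -> max=21
step 8: append 17 -> window=[8, 17] -> max=17
step 9: append 0 -> window=[17, 0] -> max=17
step 10: append 14 -> window=[0, 14] -> max=14
step 11: append 21 -> window=[14, 21] -> max=21
step 12: append 5 -> window=[21, 5] -> max=21
step 13: append 10 -> window=[5, 10] -> max=10
step 14: append 0 -> window=[10, 0] -> max=10
step 15: append 6 -> window=[0, 6] -> max=6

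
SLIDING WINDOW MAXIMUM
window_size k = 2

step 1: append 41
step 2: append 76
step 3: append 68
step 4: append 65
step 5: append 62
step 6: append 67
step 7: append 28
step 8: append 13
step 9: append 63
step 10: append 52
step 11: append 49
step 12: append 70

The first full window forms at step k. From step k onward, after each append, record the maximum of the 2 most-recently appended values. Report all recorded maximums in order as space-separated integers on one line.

step 1: append 41 -> window=[41] (not full yet)
step 2: append 76 -> window=[41, 76] -> max=76
step 3: append 68 -> window=[76, 68] -> max=76
step 4: append 65 -> window=[68, 65] -> max=68
step 5: append 62 -> window=[65, 62] -> max=65
step 6: append 67 -> window=[62, 67] -> max=67
step 7: append 28 -> window=[67, 28] -> max=67
step 8: append 13 -> window=[28, 13] -> max=28
step 9: append 63 -> window=[13, 63] -> max=63
step 10: append 52 -> window=[63, 52] -> max=63
step 11: append 49 -> window=[52, 49] -> max=52
step 12: append 70 -> window=[49, 70] -> max=70

Answer: 76 76 68 65 67 67 28 63 63 52 70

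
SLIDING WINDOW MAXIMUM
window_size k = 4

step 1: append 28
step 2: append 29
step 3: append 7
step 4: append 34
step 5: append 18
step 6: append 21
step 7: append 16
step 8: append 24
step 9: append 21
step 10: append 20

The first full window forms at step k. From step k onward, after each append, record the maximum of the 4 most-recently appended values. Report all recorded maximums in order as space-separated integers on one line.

Answer: 34 34 34 34 24 24 24

Derivation:
step 1: append 28 -> window=[28] (not full yet)
step 2: append 29 -> window=[28, 29] (not full yet)
step 3: append 7 -> window=[28, 29, 7] (not full yet)
step 4: append 34 -> window=[28, 29, 7, 34] -> max=34
step 5: append 18 -> window=[29, 7, 34, 18] -> max=34
step 6: append 21 -> window=[7, 34, 18, 21] -> max=34
step 7: append 16 -> window=[34, 18, 21, 16] -> max=34
step 8: append 24 -> window=[18, 21, 16, 24] -> max=24
step 9: append 21 -> window=[21, 16, 24, 21] -> max=24
step 10: append 20 -> window=[16, 24, 21, 20] -> max=24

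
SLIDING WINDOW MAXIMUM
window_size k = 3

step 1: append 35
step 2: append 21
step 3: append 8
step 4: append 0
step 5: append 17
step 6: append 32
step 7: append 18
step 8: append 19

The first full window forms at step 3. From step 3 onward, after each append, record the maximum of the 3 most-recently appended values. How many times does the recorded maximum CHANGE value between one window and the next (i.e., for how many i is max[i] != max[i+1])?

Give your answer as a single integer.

Answer: 3

Derivation:
step 1: append 35 -> window=[35] (not full yet)
step 2: append 21 -> window=[35, 21] (not full yet)
step 3: append 8 -> window=[35, 21, 8] -> max=35
step 4: append 0 -> window=[21, 8, 0] -> max=21
step 5: append 17 -> window=[8, 0, 17] -> max=17
step 6: append 32 -> window=[0, 17, 32] -> max=32
step 7: append 18 -> window=[17, 32, 18] -> max=32
step 8: append 19 -> window=[32, 18, 19] -> max=32
Recorded maximums: 35 21 17 32 32 32
Changes between consecutive maximums: 3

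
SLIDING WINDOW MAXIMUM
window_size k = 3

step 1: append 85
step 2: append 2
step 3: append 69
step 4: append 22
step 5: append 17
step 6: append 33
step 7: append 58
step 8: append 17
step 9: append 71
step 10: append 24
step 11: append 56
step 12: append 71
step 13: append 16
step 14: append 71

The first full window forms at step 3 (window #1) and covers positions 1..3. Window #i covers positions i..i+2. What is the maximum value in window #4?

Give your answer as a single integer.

Answer: 33

Derivation:
step 1: append 85 -> window=[85] (not full yet)
step 2: append 2 -> window=[85, 2] (not full yet)
step 3: append 69 -> window=[85, 2, 69] -> max=85
step 4: append 22 -> window=[2, 69, 22] -> max=69
step 5: append 17 -> window=[69, 22, 17] -> max=69
step 6: append 33 -> window=[22, 17, 33] -> max=33
Window #4 max = 33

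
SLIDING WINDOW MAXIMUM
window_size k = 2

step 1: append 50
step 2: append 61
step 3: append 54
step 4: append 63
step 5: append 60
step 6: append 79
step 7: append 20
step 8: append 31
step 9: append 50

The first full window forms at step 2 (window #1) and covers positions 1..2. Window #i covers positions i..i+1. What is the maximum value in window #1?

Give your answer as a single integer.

step 1: append 50 -> window=[50] (not full yet)
step 2: append 61 -> window=[50, 61] -> max=61
Window #1 max = 61

Answer: 61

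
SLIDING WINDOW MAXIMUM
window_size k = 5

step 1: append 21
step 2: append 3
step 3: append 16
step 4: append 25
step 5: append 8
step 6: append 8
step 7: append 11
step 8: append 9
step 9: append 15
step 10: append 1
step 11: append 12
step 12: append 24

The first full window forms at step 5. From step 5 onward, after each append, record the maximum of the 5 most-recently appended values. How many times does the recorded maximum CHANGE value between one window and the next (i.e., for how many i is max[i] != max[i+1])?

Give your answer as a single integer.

step 1: append 21 -> window=[21] (not full yet)
step 2: append 3 -> window=[21, 3] (not full yet)
step 3: append 16 -> window=[21, 3, 16] (not full yet)
step 4: append 25 -> window=[21, 3, 16, 25] (not full yet)
step 5: append 8 -> window=[21, 3, 16, 25, 8] -> max=25
step 6: append 8 -> window=[3, 16, 25, 8, 8] -> max=25
step 7: append 11 -> window=[16, 25, 8, 8, 11] -> max=25
step 8: append 9 -> window=[25, 8, 8, 11, 9] -> max=25
step 9: append 15 -> window=[8, 8, 11, 9, 15] -> max=15
step 10: append 1 -> window=[8, 11, 9, 15, 1] -> max=15
step 11: append 12 -> window=[11, 9, 15, 1, 12] -> max=15
step 12: append 24 -> window=[9, 15, 1, 12, 24] -> max=24
Recorded maximums: 25 25 25 25 15 15 15 24
Changes between consecutive maximums: 2

Answer: 2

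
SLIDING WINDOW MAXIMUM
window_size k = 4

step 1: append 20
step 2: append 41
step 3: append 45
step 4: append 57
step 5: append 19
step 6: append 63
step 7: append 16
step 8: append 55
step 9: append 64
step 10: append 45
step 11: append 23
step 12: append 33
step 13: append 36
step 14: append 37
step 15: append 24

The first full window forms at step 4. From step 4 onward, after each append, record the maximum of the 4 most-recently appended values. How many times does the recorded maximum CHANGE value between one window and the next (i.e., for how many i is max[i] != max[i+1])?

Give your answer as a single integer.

Answer: 4

Derivation:
step 1: append 20 -> window=[20] (not full yet)
step 2: append 41 -> window=[20, 41] (not full yet)
step 3: append 45 -> window=[20, 41, 45] (not full yet)
step 4: append 57 -> window=[20, 41, 45, 57] -> max=57
step 5: append 19 -> window=[41, 45, 57, 19] -> max=57
step 6: append 63 -> window=[45, 57, 19, 63] -> max=63
step 7: append 16 -> window=[57, 19, 63, 16] -> max=63
step 8: append 55 -> window=[19, 63, 16, 55] -> max=63
step 9: append 64 -> window=[63, 16, 55, 64] -> max=64
step 10: append 45 -> window=[16, 55, 64, 45] -> max=64
step 11: append 23 -> window=[55, 64, 45, 23] -> max=64
step 12: append 33 -> window=[64, 45, 23, 33] -> max=64
step 13: append 36 -> window=[45, 23, 33, 36] -> max=45
step 14: append 37 -> window=[23, 33, 36, 37] -> max=37
step 15: append 24 -> window=[33, 36, 37, 24] -> max=37
Recorded maximums: 57 57 63 63 63 64 64 64 64 45 37 37
Changes between consecutive maximums: 4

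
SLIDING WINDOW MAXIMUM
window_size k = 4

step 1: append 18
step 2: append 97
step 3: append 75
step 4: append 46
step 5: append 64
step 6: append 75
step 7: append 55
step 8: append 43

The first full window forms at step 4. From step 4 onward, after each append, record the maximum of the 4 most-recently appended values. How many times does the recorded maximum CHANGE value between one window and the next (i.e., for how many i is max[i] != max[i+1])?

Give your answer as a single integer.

step 1: append 18 -> window=[18] (not full yet)
step 2: append 97 -> window=[18, 97] (not full yet)
step 3: append 75 -> window=[18, 97, 75] (not full yet)
step 4: append 46 -> window=[18, 97, 75, 46] -> max=97
step 5: append 64 -> window=[97, 75, 46, 64] -> max=97
step 6: append 75 -> window=[75, 46, 64, 75] -> max=75
step 7: append 55 -> window=[46, 64, 75, 55] -> max=75
step 8: append 43 -> window=[64, 75, 55, 43] -> max=75
Recorded maximums: 97 97 75 75 75
Changes between consecutive maximums: 1

Answer: 1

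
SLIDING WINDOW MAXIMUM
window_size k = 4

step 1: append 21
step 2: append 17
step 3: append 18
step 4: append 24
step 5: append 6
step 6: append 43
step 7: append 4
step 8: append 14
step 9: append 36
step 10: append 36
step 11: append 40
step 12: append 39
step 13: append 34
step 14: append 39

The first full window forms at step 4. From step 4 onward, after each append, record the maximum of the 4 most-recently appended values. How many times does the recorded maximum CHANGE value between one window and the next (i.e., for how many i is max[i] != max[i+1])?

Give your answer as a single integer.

Answer: 3

Derivation:
step 1: append 21 -> window=[21] (not full yet)
step 2: append 17 -> window=[21, 17] (not full yet)
step 3: append 18 -> window=[21, 17, 18] (not full yet)
step 4: append 24 -> window=[21, 17, 18, 24] -> max=24
step 5: append 6 -> window=[17, 18, 24, 6] -> max=24
step 6: append 43 -> window=[18, 24, 6, 43] -> max=43
step 7: append 4 -> window=[24, 6, 43, 4] -> max=43
step 8: append 14 -> window=[6, 43, 4, 14] -> max=43
step 9: append 36 -> window=[43, 4, 14, 36] -> max=43
step 10: append 36 -> window=[4, 14, 36, 36] -> max=36
step 11: append 40 -> window=[14, 36, 36, 40] -> max=40
step 12: append 39 -> window=[36, 36, 40, 39] -> max=40
step 13: append 34 -> window=[36, 40, 39, 34] -> max=40
step 14: append 39 -> window=[40, 39, 34, 39] -> max=40
Recorded maximums: 24 24 43 43 43 43 36 40 40 40 40
Changes between consecutive maximums: 3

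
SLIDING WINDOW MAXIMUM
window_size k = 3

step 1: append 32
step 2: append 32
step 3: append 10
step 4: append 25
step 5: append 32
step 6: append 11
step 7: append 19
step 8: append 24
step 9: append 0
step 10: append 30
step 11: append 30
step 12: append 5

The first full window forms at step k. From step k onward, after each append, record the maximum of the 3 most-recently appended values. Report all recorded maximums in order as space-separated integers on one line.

step 1: append 32 -> window=[32] (not full yet)
step 2: append 32 -> window=[32, 32] (not full yet)
step 3: append 10 -> window=[32, 32, 10] -> max=32
step 4: append 25 -> window=[32, 10, 25] -> max=32
step 5: append 32 -> window=[10, 25, 32] -> max=32
step 6: append 11 -> window=[25, 32, 11] -> max=32
step 7: append 19 -> window=[32, 11, 19] -> max=32
step 8: append 24 -> window=[11, 19, 24] -> max=24
step 9: append 0 -> window=[19, 24, 0] -> max=24
step 10: append 30 -> window=[24, 0, 30] -> max=30
step 11: append 30 -> window=[0, 30, 30] -> max=30
step 12: append 5 -> window=[30, 30, 5] -> max=30

Answer: 32 32 32 32 32 24 24 30 30 30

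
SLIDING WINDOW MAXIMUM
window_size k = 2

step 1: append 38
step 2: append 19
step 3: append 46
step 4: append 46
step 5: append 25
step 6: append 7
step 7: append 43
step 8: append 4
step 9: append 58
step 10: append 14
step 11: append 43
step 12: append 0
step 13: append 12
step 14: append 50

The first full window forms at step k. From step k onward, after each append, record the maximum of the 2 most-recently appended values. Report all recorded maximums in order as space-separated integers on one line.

step 1: append 38 -> window=[38] (not full yet)
step 2: append 19 -> window=[38, 19] -> max=38
step 3: append 46 -> window=[19, 46] -> max=46
step 4: append 46 -> window=[46, 46] -> max=46
step 5: append 25 -> window=[46, 25] -> max=46
step 6: append 7 -> window=[25, 7] -> max=25
step 7: append 43 -> window=[7, 43] -> max=43
step 8: append 4 -> window=[43, 4] -> max=43
step 9: append 58 -> window=[4, 58] -> max=58
step 10: append 14 -> window=[58, 14] -> max=58
step 11: append 43 -> window=[14, 43] -> max=43
step 12: append 0 -> window=[43, 0] -> max=43
step 13: append 12 -> window=[0, 12] -> max=12
step 14: append 50 -> window=[12, 50] -> max=50

Answer: 38 46 46 46 25 43 43 58 58 43 43 12 50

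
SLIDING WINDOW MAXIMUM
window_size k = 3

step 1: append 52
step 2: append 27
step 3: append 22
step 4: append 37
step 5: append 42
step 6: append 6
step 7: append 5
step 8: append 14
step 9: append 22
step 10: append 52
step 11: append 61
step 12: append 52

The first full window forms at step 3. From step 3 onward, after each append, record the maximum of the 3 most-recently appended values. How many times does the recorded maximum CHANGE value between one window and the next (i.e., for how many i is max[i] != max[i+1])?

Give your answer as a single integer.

step 1: append 52 -> window=[52] (not full yet)
step 2: append 27 -> window=[52, 27] (not full yet)
step 3: append 22 -> window=[52, 27, 22] -> max=52
step 4: append 37 -> window=[27, 22, 37] -> max=37
step 5: append 42 -> window=[22, 37, 42] -> max=42
step 6: append 6 -> window=[37, 42, 6] -> max=42
step 7: append 5 -> window=[42, 6, 5] -> max=42
step 8: append 14 -> window=[6, 5, 14] -> max=14
step 9: append 22 -> window=[5, 14, 22] -> max=22
step 10: append 52 -> window=[14, 22, 52] -> max=52
step 11: append 61 -> window=[22, 52, 61] -> max=61
step 12: append 52 -> window=[52, 61, 52] -> max=61
Recorded maximums: 52 37 42 42 42 14 22 52 61 61
Changes between consecutive maximums: 6

Answer: 6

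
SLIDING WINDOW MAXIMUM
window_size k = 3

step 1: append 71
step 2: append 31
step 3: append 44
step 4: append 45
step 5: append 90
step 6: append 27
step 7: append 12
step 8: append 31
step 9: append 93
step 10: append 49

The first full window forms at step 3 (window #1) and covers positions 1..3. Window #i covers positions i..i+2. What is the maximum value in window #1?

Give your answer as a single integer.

step 1: append 71 -> window=[71] (not full yet)
step 2: append 31 -> window=[71, 31] (not full yet)
step 3: append 44 -> window=[71, 31, 44] -> max=71
Window #1 max = 71

Answer: 71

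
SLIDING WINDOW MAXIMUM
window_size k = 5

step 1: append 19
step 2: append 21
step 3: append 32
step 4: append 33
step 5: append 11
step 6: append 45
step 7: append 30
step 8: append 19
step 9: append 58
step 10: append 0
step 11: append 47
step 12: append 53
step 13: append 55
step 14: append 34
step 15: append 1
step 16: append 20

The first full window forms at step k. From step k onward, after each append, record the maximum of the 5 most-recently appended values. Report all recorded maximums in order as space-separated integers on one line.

step 1: append 19 -> window=[19] (not full yet)
step 2: append 21 -> window=[19, 21] (not full yet)
step 3: append 32 -> window=[19, 21, 32] (not full yet)
step 4: append 33 -> window=[19, 21, 32, 33] (not full yet)
step 5: append 11 -> window=[19, 21, 32, 33, 11] -> max=33
step 6: append 45 -> window=[21, 32, 33, 11, 45] -> max=45
step 7: append 30 -> window=[32, 33, 11, 45, 30] -> max=45
step 8: append 19 -> window=[33, 11, 45, 30, 19] -> max=45
step 9: append 58 -> window=[11, 45, 30, 19, 58] -> max=58
step 10: append 0 -> window=[45, 30, 19, 58, 0] -> max=58
step 11: append 47 -> window=[30, 19, 58, 0, 47] -> max=58
step 12: append 53 -> window=[19, 58, 0, 47, 53] -> max=58
step 13: append 55 -> window=[58, 0, 47, 53, 55] -> max=58
step 14: append 34 -> window=[0, 47, 53, 55, 34] -> max=55
step 15: append 1 -> window=[47, 53, 55, 34, 1] -> max=55
step 16: append 20 -> window=[53, 55, 34, 1, 20] -> max=55

Answer: 33 45 45 45 58 58 58 58 58 55 55 55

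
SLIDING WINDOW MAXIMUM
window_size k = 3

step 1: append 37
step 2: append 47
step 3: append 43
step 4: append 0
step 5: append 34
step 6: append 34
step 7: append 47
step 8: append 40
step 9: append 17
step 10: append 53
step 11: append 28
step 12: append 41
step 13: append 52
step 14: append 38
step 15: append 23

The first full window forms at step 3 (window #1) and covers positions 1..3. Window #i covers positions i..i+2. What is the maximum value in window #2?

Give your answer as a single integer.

step 1: append 37 -> window=[37] (not full yet)
step 2: append 47 -> window=[37, 47] (not full yet)
step 3: append 43 -> window=[37, 47, 43] -> max=47
step 4: append 0 -> window=[47, 43, 0] -> max=47
Window #2 max = 47

Answer: 47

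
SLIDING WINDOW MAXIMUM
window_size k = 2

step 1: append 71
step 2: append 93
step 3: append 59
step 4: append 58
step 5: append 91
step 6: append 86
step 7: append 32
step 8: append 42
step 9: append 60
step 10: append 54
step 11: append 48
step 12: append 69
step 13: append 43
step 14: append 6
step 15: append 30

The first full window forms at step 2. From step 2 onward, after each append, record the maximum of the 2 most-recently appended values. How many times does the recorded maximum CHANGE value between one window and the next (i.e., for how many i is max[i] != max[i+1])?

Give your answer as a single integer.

Answer: 9

Derivation:
step 1: append 71 -> window=[71] (not full yet)
step 2: append 93 -> window=[71, 93] -> max=93
step 3: append 59 -> window=[93, 59] -> max=93
step 4: append 58 -> window=[59, 58] -> max=59
step 5: append 91 -> window=[58, 91] -> max=91
step 6: append 86 -> window=[91, 86] -> max=91
step 7: append 32 -> window=[86, 32] -> max=86
step 8: append 42 -> window=[32, 42] -> max=42
step 9: append 60 -> window=[42, 60] -> max=60
step 10: append 54 -> window=[60, 54] -> max=60
step 11: append 48 -> window=[54, 48] -> max=54
step 12: append 69 -> window=[48, 69] -> max=69
step 13: append 43 -> window=[69, 43] -> max=69
step 14: append 6 -> window=[43, 6] -> max=43
step 15: append 30 -> window=[6, 30] -> max=30
Recorded maximums: 93 93 59 91 91 86 42 60 60 54 69 69 43 30
Changes between consecutive maximums: 9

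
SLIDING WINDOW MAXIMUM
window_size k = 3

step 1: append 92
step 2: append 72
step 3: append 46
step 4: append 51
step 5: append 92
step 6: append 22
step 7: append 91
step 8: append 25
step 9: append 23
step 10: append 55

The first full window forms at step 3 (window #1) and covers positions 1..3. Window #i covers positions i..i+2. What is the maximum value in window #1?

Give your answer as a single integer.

step 1: append 92 -> window=[92] (not full yet)
step 2: append 72 -> window=[92, 72] (not full yet)
step 3: append 46 -> window=[92, 72, 46] -> max=92
Window #1 max = 92

Answer: 92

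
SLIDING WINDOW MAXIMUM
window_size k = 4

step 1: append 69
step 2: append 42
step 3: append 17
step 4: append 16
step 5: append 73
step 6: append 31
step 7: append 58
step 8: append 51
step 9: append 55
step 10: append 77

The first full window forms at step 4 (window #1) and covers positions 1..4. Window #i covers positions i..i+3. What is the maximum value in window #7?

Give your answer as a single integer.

step 1: append 69 -> window=[69] (not full yet)
step 2: append 42 -> window=[69, 42] (not full yet)
step 3: append 17 -> window=[69, 42, 17] (not full yet)
step 4: append 16 -> window=[69, 42, 17, 16] -> max=69
step 5: append 73 -> window=[42, 17, 16, 73] -> max=73
step 6: append 31 -> window=[17, 16, 73, 31] -> max=73
step 7: append 58 -> window=[16, 73, 31, 58] -> max=73
step 8: append 51 -> window=[73, 31, 58, 51] -> max=73
step 9: append 55 -> window=[31, 58, 51, 55] -> max=58
step 10: append 77 -> window=[58, 51, 55, 77] -> max=77
Window #7 max = 77

Answer: 77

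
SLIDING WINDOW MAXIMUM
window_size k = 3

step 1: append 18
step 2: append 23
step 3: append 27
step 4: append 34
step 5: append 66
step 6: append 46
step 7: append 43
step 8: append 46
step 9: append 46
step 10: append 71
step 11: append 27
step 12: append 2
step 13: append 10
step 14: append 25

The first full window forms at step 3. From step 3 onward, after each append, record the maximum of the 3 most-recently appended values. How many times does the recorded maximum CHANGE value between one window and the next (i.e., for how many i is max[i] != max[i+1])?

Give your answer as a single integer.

step 1: append 18 -> window=[18] (not full yet)
step 2: append 23 -> window=[18, 23] (not full yet)
step 3: append 27 -> window=[18, 23, 27] -> max=27
step 4: append 34 -> window=[23, 27, 34] -> max=34
step 5: append 66 -> window=[27, 34, 66] -> max=66
step 6: append 46 -> window=[34, 66, 46] -> max=66
step 7: append 43 -> window=[66, 46, 43] -> max=66
step 8: append 46 -> window=[46, 43, 46] -> max=46
step 9: append 46 -> window=[43, 46, 46] -> max=46
step 10: append 71 -> window=[46, 46, 71] -> max=71
step 11: append 27 -> window=[46, 71, 27] -> max=71
step 12: append 2 -> window=[71, 27, 2] -> max=71
step 13: append 10 -> window=[27, 2, 10] -> max=27
step 14: append 25 -> window=[2, 10, 25] -> max=25
Recorded maximums: 27 34 66 66 66 46 46 71 71 71 27 25
Changes between consecutive maximums: 6

Answer: 6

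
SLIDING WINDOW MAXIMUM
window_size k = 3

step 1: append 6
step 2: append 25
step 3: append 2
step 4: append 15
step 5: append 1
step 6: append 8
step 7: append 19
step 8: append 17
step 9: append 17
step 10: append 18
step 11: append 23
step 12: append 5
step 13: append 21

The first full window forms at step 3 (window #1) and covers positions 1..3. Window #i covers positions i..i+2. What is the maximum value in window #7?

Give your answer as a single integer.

Answer: 19

Derivation:
step 1: append 6 -> window=[6] (not full yet)
step 2: append 25 -> window=[6, 25] (not full yet)
step 3: append 2 -> window=[6, 25, 2] -> max=25
step 4: append 15 -> window=[25, 2, 15] -> max=25
step 5: append 1 -> window=[2, 15, 1] -> max=15
step 6: append 8 -> window=[15, 1, 8] -> max=15
step 7: append 19 -> window=[1, 8, 19] -> max=19
step 8: append 17 -> window=[8, 19, 17] -> max=19
step 9: append 17 -> window=[19, 17, 17] -> max=19
Window #7 max = 19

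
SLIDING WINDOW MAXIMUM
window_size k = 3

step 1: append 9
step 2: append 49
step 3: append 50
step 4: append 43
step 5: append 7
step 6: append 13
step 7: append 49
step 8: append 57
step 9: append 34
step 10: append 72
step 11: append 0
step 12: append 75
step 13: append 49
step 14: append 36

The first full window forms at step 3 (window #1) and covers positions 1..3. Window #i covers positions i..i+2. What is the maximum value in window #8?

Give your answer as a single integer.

step 1: append 9 -> window=[9] (not full yet)
step 2: append 49 -> window=[9, 49] (not full yet)
step 3: append 50 -> window=[9, 49, 50] -> max=50
step 4: append 43 -> window=[49, 50, 43] -> max=50
step 5: append 7 -> window=[50, 43, 7] -> max=50
step 6: append 13 -> window=[43, 7, 13] -> max=43
step 7: append 49 -> window=[7, 13, 49] -> max=49
step 8: append 57 -> window=[13, 49, 57] -> max=57
step 9: append 34 -> window=[49, 57, 34] -> max=57
step 10: append 72 -> window=[57, 34, 72] -> max=72
Window #8 max = 72

Answer: 72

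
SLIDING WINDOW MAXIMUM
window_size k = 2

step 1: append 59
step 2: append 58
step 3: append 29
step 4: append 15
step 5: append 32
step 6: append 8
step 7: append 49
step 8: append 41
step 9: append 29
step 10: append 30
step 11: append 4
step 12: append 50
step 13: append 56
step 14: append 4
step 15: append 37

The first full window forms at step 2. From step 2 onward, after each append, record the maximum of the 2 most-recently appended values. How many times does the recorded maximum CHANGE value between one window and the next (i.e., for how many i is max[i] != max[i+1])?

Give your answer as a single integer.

Answer: 9

Derivation:
step 1: append 59 -> window=[59] (not full yet)
step 2: append 58 -> window=[59, 58] -> max=59
step 3: append 29 -> window=[58, 29] -> max=58
step 4: append 15 -> window=[29, 15] -> max=29
step 5: append 32 -> window=[15, 32] -> max=32
step 6: append 8 -> window=[32, 8] -> max=32
step 7: append 49 -> window=[8, 49] -> max=49
step 8: append 41 -> window=[49, 41] -> max=49
step 9: append 29 -> window=[41, 29] -> max=41
step 10: append 30 -> window=[29, 30] -> max=30
step 11: append 4 -> window=[30, 4] -> max=30
step 12: append 50 -> window=[4, 50] -> max=50
step 13: append 56 -> window=[50, 56] -> max=56
step 14: append 4 -> window=[56, 4] -> max=56
step 15: append 37 -> window=[4, 37] -> max=37
Recorded maximums: 59 58 29 32 32 49 49 41 30 30 50 56 56 37
Changes between consecutive maximums: 9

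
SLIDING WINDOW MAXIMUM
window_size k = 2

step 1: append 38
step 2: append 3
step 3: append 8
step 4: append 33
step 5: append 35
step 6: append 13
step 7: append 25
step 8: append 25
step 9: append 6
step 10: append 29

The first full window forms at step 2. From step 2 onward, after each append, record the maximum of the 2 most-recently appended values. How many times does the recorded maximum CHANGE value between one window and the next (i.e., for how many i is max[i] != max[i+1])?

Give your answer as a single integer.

step 1: append 38 -> window=[38] (not full yet)
step 2: append 3 -> window=[38, 3] -> max=38
step 3: append 8 -> window=[3, 8] -> max=8
step 4: append 33 -> window=[8, 33] -> max=33
step 5: append 35 -> window=[33, 35] -> max=35
step 6: append 13 -> window=[35, 13] -> max=35
step 7: append 25 -> window=[13, 25] -> max=25
step 8: append 25 -> window=[25, 25] -> max=25
step 9: append 6 -> window=[25, 6] -> max=25
step 10: append 29 -> window=[6, 29] -> max=29
Recorded maximums: 38 8 33 35 35 25 25 25 29
Changes between consecutive maximums: 5

Answer: 5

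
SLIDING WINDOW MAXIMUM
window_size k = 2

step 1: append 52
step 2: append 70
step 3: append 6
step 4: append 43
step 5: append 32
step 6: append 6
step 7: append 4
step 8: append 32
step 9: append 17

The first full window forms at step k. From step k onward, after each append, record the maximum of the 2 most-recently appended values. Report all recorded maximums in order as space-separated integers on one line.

Answer: 70 70 43 43 32 6 32 32

Derivation:
step 1: append 52 -> window=[52] (not full yet)
step 2: append 70 -> window=[52, 70] -> max=70
step 3: append 6 -> window=[70, 6] -> max=70
step 4: append 43 -> window=[6, 43] -> max=43
step 5: append 32 -> window=[43, 32] -> max=43
step 6: append 6 -> window=[32, 6] -> max=32
step 7: append 4 -> window=[6, 4] -> max=6
step 8: append 32 -> window=[4, 32] -> max=32
step 9: append 17 -> window=[32, 17] -> max=32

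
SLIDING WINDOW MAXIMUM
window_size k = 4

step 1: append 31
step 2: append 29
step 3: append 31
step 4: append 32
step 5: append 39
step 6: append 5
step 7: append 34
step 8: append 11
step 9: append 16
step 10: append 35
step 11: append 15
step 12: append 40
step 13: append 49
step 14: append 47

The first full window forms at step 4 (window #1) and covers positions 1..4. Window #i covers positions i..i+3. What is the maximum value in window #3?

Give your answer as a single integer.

Answer: 39

Derivation:
step 1: append 31 -> window=[31] (not full yet)
step 2: append 29 -> window=[31, 29] (not full yet)
step 3: append 31 -> window=[31, 29, 31] (not full yet)
step 4: append 32 -> window=[31, 29, 31, 32] -> max=32
step 5: append 39 -> window=[29, 31, 32, 39] -> max=39
step 6: append 5 -> window=[31, 32, 39, 5] -> max=39
Window #3 max = 39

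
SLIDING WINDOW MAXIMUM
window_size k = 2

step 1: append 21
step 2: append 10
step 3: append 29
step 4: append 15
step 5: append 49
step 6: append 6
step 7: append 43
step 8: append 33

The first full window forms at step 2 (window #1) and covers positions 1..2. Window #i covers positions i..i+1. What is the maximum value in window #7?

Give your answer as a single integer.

Answer: 43

Derivation:
step 1: append 21 -> window=[21] (not full yet)
step 2: append 10 -> window=[21, 10] -> max=21
step 3: append 29 -> window=[10, 29] -> max=29
step 4: append 15 -> window=[29, 15] -> max=29
step 5: append 49 -> window=[15, 49] -> max=49
step 6: append 6 -> window=[49, 6] -> max=49
step 7: append 43 -> window=[6, 43] -> max=43
step 8: append 33 -> window=[43, 33] -> max=43
Window #7 max = 43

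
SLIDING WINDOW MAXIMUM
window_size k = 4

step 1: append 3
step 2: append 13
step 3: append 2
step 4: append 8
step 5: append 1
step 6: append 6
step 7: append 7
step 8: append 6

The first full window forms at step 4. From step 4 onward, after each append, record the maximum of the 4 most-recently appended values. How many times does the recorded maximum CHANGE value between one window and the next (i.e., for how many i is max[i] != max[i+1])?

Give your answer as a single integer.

Answer: 2

Derivation:
step 1: append 3 -> window=[3] (not full yet)
step 2: append 13 -> window=[3, 13] (not full yet)
step 3: append 2 -> window=[3, 13, 2] (not full yet)
step 4: append 8 -> window=[3, 13, 2, 8] -> max=13
step 5: append 1 -> window=[13, 2, 8, 1] -> max=13
step 6: append 6 -> window=[2, 8, 1, 6] -> max=8
step 7: append 7 -> window=[8, 1, 6, 7] -> max=8
step 8: append 6 -> window=[1, 6, 7, 6] -> max=7
Recorded maximums: 13 13 8 8 7
Changes between consecutive maximums: 2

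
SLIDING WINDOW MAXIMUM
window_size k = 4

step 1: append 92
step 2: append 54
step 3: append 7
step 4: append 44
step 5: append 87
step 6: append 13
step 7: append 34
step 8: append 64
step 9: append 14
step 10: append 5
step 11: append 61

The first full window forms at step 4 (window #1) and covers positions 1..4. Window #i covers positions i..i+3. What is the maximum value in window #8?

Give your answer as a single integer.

step 1: append 92 -> window=[92] (not full yet)
step 2: append 54 -> window=[92, 54] (not full yet)
step 3: append 7 -> window=[92, 54, 7] (not full yet)
step 4: append 44 -> window=[92, 54, 7, 44] -> max=92
step 5: append 87 -> window=[54, 7, 44, 87] -> max=87
step 6: append 13 -> window=[7, 44, 87, 13] -> max=87
step 7: append 34 -> window=[44, 87, 13, 34] -> max=87
step 8: append 64 -> window=[87, 13, 34, 64] -> max=87
step 9: append 14 -> window=[13, 34, 64, 14] -> max=64
step 10: append 5 -> window=[34, 64, 14, 5] -> max=64
step 11: append 61 -> window=[64, 14, 5, 61] -> max=64
Window #8 max = 64

Answer: 64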